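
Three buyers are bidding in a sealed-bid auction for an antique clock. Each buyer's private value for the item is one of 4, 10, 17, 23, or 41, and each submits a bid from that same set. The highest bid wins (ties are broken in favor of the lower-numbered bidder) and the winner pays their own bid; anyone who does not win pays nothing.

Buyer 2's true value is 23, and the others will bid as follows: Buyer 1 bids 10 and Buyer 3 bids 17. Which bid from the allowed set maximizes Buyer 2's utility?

Bid 4: loses, pays 0, utility 0.
Bid 10: loses, pays 0, utility 0.
Bid 17: wins, pays 17, utility 23 - 17 = 6.
Bid 23: wins, pays 23, utility 23 - 23 = 0.
Bid 41: wins, pays 41, utility 23 - 41 = -18.
The best choice is 17 with utility 6.

17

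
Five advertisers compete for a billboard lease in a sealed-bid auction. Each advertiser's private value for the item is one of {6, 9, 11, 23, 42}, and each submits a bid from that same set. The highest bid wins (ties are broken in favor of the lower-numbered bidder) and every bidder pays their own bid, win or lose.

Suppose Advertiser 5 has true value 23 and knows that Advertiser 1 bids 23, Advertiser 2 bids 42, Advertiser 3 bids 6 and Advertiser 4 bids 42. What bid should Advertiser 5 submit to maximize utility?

Bid 6: loses but pays 6, utility -6.
Bid 9: loses but pays 9, utility -9.
Bid 11: loses but pays 11, utility -11.
Bid 23: loses but pays 23, utility -23.
Bid 42: loses but pays 42, utility -42.
The best choice is 6 with utility -6.

6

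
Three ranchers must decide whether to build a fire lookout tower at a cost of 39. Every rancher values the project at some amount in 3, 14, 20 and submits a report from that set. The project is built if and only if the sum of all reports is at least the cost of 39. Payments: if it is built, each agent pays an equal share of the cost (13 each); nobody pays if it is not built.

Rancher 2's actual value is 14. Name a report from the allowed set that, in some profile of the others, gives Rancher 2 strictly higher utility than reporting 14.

Suppose Rancher 1 reports 3 and Rancher 3 reports 20.
Report 14: project not built, utility 0.
Report 20: project built, pays 13, utility 14 - 13 = 1.
So reporting 20 beats truth here (1 > 0).

20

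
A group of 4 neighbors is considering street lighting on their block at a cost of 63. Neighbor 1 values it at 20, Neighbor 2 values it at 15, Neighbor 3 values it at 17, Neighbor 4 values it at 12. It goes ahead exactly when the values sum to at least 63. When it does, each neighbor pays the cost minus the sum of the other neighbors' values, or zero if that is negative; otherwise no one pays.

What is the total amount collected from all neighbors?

Total value 64 ≥ cost 63, so it is built.
Neighbor 1: others sum to 44; max(0, 63 - 44) = 19.
Neighbor 2: others sum to 49; max(0, 63 - 49) = 14.
Neighbor 3: others sum to 47; max(0, 63 - 47) = 16.
Neighbor 4: others sum to 52; max(0, 63 - 52) = 11.
Total collected = 19 + 14 + 16 + 11 = 60.

60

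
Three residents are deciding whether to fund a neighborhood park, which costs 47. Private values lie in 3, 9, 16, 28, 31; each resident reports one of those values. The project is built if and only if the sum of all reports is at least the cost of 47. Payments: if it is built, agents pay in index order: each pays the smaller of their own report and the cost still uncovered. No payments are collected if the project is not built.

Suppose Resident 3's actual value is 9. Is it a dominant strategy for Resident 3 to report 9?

Yes

Check each profile of the others' reports and compare truth against every alternative report.
Others report (16, 31): truth gives 9, best alternative gives 9.
Others report (28, 28): truth gives 9, best alternative gives 9.
Others report (28, 31): truth gives 9, best alternative gives 9.
Others report (31, 16): truth gives 9, best alternative gives 9.
Others report (31, 28): truth gives 9, best alternative gives 9.
Others report (31, 31): truth gives 9, best alternative gives 9.
(Remaining 19 profiles checked similarly; truth is weakly best in each.)
In every case the truthful report is at least as good as any alternative, so it is a dominant strategy.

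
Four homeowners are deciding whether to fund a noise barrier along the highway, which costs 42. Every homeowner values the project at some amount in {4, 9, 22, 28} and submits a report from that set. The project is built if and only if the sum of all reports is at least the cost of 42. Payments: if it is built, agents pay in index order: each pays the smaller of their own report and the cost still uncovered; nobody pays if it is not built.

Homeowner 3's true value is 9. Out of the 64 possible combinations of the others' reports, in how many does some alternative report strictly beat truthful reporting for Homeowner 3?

Others report (4, 9, 28): truth gives 0; report 4 gives 5 > 0. Violating.
Others report (4, 22, 22): truth gives 0; report 4 gives 5 > 0. Violating.
Others report (4, 22, 28): truth gives 0; report 4 gives 5 > 0. Violating.
Others report (4, 28, 9): truth gives 0; report 4 gives 5 > 0. Violating.
Others report (4, 4, 4): truth gives 0; no alternative beats it.
Others report (4, 4, 9): truth gives 0; no alternative beats it.
(Checking all 64 profiles: 28 have a profitable deviation, 36 do not.)

28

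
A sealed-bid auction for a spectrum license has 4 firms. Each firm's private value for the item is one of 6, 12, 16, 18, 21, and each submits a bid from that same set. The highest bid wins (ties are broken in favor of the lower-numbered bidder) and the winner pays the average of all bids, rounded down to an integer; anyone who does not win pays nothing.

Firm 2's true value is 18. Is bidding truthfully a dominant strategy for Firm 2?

No

Consider the case where Firm 1 bids 6, Firm 3 bids 6 and Firm 4 bids 6.
Truthful bid 18: wins, pays 9, utility 18 - 9 = 9.
Bid 12 instead: wins, pays 7, utility 18 - 7 = 11.
Since 11 > 9, bidding 12 is strictly better here, so truthful bidding is not dominant.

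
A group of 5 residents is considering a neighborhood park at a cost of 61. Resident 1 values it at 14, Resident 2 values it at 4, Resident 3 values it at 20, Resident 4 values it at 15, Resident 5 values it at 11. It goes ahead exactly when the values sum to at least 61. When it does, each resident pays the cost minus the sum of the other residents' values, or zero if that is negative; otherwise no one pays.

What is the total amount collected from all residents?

49

Total value 64 ≥ cost 61, so it is built.
Resident 1: others sum to 50; max(0, 61 - 50) = 11.
Resident 2: others sum to 60; max(0, 61 - 60) = 1.
Resident 3: others sum to 44; max(0, 61 - 44) = 17.
Resident 4: others sum to 49; max(0, 61 - 49) = 12.
Resident 5: others sum to 53; max(0, 61 - 53) = 8.
Total collected = 11 + 1 + 17 + 12 + 8 = 49.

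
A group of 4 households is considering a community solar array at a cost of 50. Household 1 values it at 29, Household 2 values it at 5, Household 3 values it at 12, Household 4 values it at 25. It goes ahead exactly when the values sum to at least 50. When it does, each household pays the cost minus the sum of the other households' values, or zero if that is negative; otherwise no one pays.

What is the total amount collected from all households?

12

Total value 71 ≥ cost 50, so it is built.
Household 1: others sum to 42; max(0, 50 - 42) = 8.
Household 2: others sum to 66; max(0, 50 - 66) = 0.
Household 3: others sum to 59; max(0, 50 - 59) = 0.
Household 4: others sum to 46; max(0, 50 - 46) = 4.
Total collected = 8 + 0 + 0 + 4 = 12.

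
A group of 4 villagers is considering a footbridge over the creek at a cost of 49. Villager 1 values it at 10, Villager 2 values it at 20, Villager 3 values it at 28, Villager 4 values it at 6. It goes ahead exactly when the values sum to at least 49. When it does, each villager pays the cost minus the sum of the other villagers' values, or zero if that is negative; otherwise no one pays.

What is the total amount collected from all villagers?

18

Total value 64 ≥ cost 49, so it is built.
Villager 1: others sum to 54; max(0, 49 - 54) = 0.
Villager 2: others sum to 44; max(0, 49 - 44) = 5.
Villager 3: others sum to 36; max(0, 49 - 36) = 13.
Villager 4: others sum to 58; max(0, 49 - 58) = 0.
Total collected = 0 + 5 + 13 + 0 = 18.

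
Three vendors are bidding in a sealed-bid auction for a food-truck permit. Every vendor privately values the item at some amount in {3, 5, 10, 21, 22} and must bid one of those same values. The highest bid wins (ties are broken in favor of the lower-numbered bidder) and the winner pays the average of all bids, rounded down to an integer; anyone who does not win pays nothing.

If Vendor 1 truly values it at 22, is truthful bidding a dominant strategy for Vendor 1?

No

Consider the case where Vendor 2 bids 3 and Vendor 3 bids 3.
Truthful bid 22: wins, pays 9, utility 22 - 9 = 13.
Bid 3 instead: wins, pays 3, utility 22 - 3 = 19.
Since 19 > 13, bidding 3 is strictly better here, so truthful bidding is not dominant.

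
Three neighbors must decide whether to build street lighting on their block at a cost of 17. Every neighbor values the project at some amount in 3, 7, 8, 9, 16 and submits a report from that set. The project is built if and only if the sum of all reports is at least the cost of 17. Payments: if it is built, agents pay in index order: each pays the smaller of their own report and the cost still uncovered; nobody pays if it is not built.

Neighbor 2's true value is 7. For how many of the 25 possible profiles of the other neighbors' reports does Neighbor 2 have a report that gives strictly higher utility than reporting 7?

Others report (3, 16): truth gives 0; report 3 gives 4 > 0. Violating.
Others report (7, 7): truth gives 0; report 3 gives 4 > 0. Violating.
Others report (7, 8): truth gives 0; report 3 gives 4 > 0. Violating.
Others report (7, 9): truth gives 0; report 3 gives 4 > 0. Violating.
Others report (3, 3): truth gives 0; no alternative beats it.
Others report (3, 7): truth gives 0; no alternative beats it.
(Checking all 25 profiles: 13 have a profitable deviation, 12 do not.)

13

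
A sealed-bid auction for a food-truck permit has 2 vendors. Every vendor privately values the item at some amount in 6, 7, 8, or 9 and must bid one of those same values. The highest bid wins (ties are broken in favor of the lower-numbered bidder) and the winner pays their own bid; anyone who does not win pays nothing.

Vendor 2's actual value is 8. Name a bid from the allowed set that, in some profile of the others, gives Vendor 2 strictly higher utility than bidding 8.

Suppose Vendor 1 bids 6.
Bid 8: wins, pays 8, utility 8 - 8 = 0.
Bid 7: wins, pays 7, utility 8 - 7 = 1.
So bidding 7 beats truth here (1 > 0).

7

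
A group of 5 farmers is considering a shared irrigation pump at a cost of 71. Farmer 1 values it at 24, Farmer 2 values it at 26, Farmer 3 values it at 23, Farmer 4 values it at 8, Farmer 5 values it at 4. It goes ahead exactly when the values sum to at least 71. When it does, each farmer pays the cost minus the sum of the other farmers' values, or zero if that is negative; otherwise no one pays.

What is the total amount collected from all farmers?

Total value 85 ≥ cost 71, so it is built.
Farmer 1: others sum to 61; max(0, 71 - 61) = 10.
Farmer 2: others sum to 59; max(0, 71 - 59) = 12.
Farmer 3: others sum to 62; max(0, 71 - 62) = 9.
Farmer 4: others sum to 77; max(0, 71 - 77) = 0.
Farmer 5: others sum to 81; max(0, 71 - 81) = 0.
Total collected = 10 + 12 + 9 + 0 + 0 = 31.

31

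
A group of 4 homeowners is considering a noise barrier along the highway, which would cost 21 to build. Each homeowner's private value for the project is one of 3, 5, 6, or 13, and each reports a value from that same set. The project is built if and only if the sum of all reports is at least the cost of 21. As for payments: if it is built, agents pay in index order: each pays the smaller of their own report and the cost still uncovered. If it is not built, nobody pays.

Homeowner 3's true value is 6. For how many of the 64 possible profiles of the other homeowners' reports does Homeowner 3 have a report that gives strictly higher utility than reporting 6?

Others report (3, 3, 13): truth gives 0; report 3 gives 3 > 0. Violating.
Others report (3, 5, 13): truth gives 0; report 3 gives 3 > 0. Violating.
Others report (3, 6, 13): truth gives 0; report 3 gives 3 > 0. Violating.
Others report (3, 13, 3): truth gives 1; report 3 gives 3 > 1. Violating.
Others report (3, 3, 3): truth gives 0; no alternative beats it.
Others report (3, 3, 5): truth gives 0; no alternative beats it.
(Checking all 64 profiles: 24 have a profitable deviation, 40 do not.)

24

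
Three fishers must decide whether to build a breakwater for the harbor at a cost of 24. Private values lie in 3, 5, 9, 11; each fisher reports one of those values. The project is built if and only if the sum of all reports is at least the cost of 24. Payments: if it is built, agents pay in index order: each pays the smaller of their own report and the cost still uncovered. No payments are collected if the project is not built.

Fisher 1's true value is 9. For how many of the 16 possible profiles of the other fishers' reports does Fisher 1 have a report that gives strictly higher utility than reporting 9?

3

Others report (9, 11): truth gives 0; report 5 gives 4 > 0. Violating.
Others report (11, 9): truth gives 0; report 5 gives 4 > 0. Violating.
Others report (11, 11): truth gives 0; report 3 gives 6 > 0. Violating.
Others report (3, 3): truth gives 0; no alternative beats it.
Others report (3, 5): truth gives 0; no alternative beats it.
(Checking all 16 profiles: 3 have a profitable deviation, 13 do not.)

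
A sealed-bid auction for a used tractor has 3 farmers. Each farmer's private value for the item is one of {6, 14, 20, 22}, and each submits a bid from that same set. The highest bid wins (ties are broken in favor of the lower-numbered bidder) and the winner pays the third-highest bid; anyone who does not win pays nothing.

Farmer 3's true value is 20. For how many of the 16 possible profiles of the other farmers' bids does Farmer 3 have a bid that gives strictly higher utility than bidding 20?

4

Others bid (6, 20): truth gives 0; bid 22 gives 14 > 0. Violating.
Others bid (14, 20): truth gives 0; bid 22 gives 6 > 0. Violating.
Others bid (20, 6): truth gives 0; bid 22 gives 14 > 0. Violating.
Others bid (20, 14): truth gives 0; bid 22 gives 6 > 0. Violating.
Others bid (6, 6): truth gives 14; no alternative beats it.
Others bid (6, 14): truth gives 14; no alternative beats it.
(Checking all 16 profiles: 4 have a profitable deviation, 12 do not.)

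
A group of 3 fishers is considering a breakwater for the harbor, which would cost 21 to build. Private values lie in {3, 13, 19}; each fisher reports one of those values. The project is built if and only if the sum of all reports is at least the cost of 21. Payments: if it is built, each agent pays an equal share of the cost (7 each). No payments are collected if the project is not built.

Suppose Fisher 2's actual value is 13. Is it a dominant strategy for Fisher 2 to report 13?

No

Consider the case where Fisher 1 reports 3 and Fisher 3 reports 3.
Truthful report 13: project not built, utility 0.
Report 19 instead: project built, pays 7, utility 13 - 7 = 6.
Since 6 > 0, reporting 19 is strictly better here, so truthful reporting is not dominant.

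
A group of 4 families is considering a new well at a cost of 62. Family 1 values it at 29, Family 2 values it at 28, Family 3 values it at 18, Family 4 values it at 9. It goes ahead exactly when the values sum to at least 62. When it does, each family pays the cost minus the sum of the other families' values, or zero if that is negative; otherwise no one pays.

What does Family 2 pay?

6

Total value 84 ≥ cost 62, so the project is built.
The other families' values sum to 56.
Cost minus that sum is 62 - 56 = 6.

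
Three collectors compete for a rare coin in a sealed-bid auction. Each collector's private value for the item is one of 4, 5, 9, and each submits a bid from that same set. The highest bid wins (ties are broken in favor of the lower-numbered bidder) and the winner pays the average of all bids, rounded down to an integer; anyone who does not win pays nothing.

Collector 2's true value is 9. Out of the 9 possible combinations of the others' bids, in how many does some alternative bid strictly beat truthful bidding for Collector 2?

Others bid (4, 4): truth gives 4; bid 5 gives 5 > 4. Violating.
Others bid (4, 5): truth gives 3; bid 5 gives 5 > 3. Violating.
Others bid (4, 9): truth gives 2; no alternative beats it.
Others bid (5, 4): truth gives 3; no alternative beats it.
(Checking all 9 profiles: 2 have a profitable deviation, 7 do not.)

2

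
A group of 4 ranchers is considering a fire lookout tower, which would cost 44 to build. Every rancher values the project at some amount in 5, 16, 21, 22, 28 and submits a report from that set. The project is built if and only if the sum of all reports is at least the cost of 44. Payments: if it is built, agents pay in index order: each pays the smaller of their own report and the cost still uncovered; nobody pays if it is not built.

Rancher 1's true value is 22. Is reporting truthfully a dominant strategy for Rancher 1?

No

Consider the case where Rancher 2 reports 5, Rancher 3 reports 5 and Rancher 4 reports 16.
Truthful report 22: project built, pays 22, utility 22 - 22 = 0.
Report 21 instead: project built, pays 21, utility 22 - 21 = 1.
Since 1 > 0, reporting 21 is strictly better here, so truthful reporting is not dominant.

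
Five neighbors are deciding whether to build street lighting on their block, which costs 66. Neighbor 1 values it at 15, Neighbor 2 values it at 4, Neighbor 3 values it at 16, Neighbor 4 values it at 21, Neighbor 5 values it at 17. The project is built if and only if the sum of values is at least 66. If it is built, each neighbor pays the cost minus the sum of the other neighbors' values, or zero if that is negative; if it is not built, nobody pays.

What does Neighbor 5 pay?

Total value 73 ≥ cost 66, so the project is built.
The other neighbors' values sum to 56.
Cost minus that sum is 66 - 56 = 10.

10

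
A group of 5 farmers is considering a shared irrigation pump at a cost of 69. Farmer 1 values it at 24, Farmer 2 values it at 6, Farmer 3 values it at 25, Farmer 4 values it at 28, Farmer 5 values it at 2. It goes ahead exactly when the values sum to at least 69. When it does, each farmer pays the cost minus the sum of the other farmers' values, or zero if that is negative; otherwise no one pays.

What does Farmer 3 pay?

Total value 85 ≥ cost 69, so the project is built.
The other farmers' values sum to 60.
Cost minus that sum is 69 - 60 = 9.

9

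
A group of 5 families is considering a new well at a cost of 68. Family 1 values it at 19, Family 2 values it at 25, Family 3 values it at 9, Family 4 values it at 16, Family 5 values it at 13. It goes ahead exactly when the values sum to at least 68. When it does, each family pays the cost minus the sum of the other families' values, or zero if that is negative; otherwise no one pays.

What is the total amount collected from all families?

18

Total value 82 ≥ cost 68, so it is built.
Family 1: others sum to 63; max(0, 68 - 63) = 5.
Family 2: others sum to 57; max(0, 68 - 57) = 11.
Family 3: others sum to 73; max(0, 68 - 73) = 0.
Family 4: others sum to 66; max(0, 68 - 66) = 2.
Family 5: others sum to 69; max(0, 68 - 69) = 0.
Total collected = 5 + 11 + 0 + 2 + 0 = 18.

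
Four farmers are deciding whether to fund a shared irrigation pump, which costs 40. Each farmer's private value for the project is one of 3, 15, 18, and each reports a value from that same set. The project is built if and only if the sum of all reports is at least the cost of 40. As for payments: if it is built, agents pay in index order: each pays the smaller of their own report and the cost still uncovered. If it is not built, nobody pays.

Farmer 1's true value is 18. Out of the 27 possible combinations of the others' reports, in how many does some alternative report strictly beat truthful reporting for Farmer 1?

20

Others report (3, 15, 15): truth gives 0; report 15 gives 3 > 0. Violating.
Others report (3, 15, 18): truth gives 0; report 15 gives 3 > 0. Violating.
Others report (3, 18, 15): truth gives 0; report 15 gives 3 > 0. Violating.
Others report (3, 18, 18): truth gives 0; report 3 gives 15 > 0. Violating.
Others report (3, 3, 3): truth gives 0; no alternative beats it.
Others report (3, 3, 15): truth gives 0; no alternative beats it.
(Checking all 27 profiles: 20 have a profitable deviation, 7 do not.)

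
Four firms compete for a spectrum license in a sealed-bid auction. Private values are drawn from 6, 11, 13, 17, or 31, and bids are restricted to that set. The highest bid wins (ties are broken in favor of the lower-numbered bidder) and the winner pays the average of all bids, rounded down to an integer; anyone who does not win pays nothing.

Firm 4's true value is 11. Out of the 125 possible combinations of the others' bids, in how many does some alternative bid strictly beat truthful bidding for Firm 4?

9

Others bid (6, 6, 11): truth gives 0; bid 13 gives 2 > 0. Violating.
Others bid (6, 6, 13): truth gives 0; bid 17 gives 1 > 0. Violating.
Others bid (6, 11, 6): truth gives 0; bid 13 gives 2 > 0. Violating.
Others bid (6, 11, 11): truth gives 0; bid 13 gives 1 > 0. Violating.
Others bid (6, 6, 6): truth gives 4; no alternative beats it.
Others bid (6, 6, 17): truth gives 0; no alternative beats it.
(Checking all 125 profiles: 9 have a profitable deviation, 116 do not.)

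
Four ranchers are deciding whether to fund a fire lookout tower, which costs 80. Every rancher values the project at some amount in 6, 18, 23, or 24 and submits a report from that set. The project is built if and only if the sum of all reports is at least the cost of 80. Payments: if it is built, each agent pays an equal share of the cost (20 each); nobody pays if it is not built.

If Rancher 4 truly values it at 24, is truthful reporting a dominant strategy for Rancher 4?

Check each profile of the others' reports and compare truth against every alternative report.
Others report (18, 18, 23): truth gives 4, best alternative gives 4.
Others report (18, 18, 24): truth gives 4, best alternative gives 4.
Others report (18, 23, 18): truth gives 4, best alternative gives 4.
Others report (18, 23, 23): truth gives 4, best alternative gives 4.
Others report (18, 23, 24): truth gives 4, best alternative gives 4.
Others report (18, 24, 18): truth gives 4, best alternative gives 4.
(Remaining 58 profiles checked similarly; truth is weakly best in each.)
In every case the truthful report is at least as good as any alternative, so it is a dominant strategy.

Yes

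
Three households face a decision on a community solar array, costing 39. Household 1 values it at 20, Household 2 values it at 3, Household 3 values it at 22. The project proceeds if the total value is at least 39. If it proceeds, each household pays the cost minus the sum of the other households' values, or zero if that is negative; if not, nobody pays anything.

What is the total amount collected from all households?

30

Total value 45 ≥ cost 39, so it is built.
Household 1: others sum to 25; max(0, 39 - 25) = 14.
Household 2: others sum to 42; max(0, 39 - 42) = 0.
Household 3: others sum to 23; max(0, 39 - 23) = 16.
Total collected = 14 + 0 + 16 = 30.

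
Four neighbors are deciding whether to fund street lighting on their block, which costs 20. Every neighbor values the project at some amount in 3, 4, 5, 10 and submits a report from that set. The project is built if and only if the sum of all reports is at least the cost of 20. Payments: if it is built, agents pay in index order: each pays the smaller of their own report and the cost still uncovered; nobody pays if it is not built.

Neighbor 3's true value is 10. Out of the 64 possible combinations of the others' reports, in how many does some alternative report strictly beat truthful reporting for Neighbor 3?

Others report (3, 3, 10): truth gives 0; report 4 gives 6 > 0. Violating.
Others report (3, 4, 10): truth gives 0; report 3 gives 7 > 0. Violating.
Others report (3, 5, 10): truth gives 0; report 3 gives 7 > 0. Violating.
Others report (3, 10, 3): truth gives 3; report 4 gives 6 > 3. Violating.
Others report (3, 3, 3): truth gives 0; no alternative beats it.
Others report (3, 3, 4): truth gives 0; no alternative beats it.
(Checking all 64 profiles: 34 have a profitable deviation, 30 do not.)

34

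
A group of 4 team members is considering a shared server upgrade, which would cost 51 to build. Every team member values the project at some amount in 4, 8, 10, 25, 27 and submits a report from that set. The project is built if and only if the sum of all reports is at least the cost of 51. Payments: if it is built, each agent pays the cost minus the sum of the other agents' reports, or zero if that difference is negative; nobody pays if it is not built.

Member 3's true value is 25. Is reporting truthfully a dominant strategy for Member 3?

Check each profile of the others' reports and compare truth against every alternative report.
Others report (4, 25, 25): truth gives 25, best alternative gives 25.
Others report (4, 25, 27): truth gives 25, best alternative gives 25.
Others report (4, 27, 25): truth gives 25, best alternative gives 25.
Others report (4, 27, 27): truth gives 25, best alternative gives 25.
Others report (8, 25, 25): truth gives 25, best alternative gives 25.
Others report (8, 25, 27): truth gives 25, best alternative gives 25.
(Remaining 119 profiles checked similarly; truth is weakly best in each.)
In every case the truthful report is at least as good as any alternative, so it is a dominant strategy.

Yes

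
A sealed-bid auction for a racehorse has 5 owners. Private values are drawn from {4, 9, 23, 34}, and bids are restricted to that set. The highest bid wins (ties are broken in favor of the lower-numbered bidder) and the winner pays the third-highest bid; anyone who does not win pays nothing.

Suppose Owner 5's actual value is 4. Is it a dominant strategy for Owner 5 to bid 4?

Check each profile of the others' bids and compare truth against every alternative bid.
Others bid (4, 4, 4, 4): truth gives 0, best alternative gives 0.
Others bid (4, 4, 4, 9): truth gives 0, best alternative gives 0.
Others bid (4, 4, 4, 23): truth gives 0, best alternative gives 0.
Others bid (4, 4, 4, 34): truth gives 0, best alternative gives 0.
Others bid (4, 4, 9, 4): truth gives 0, best alternative gives 0.
Others bid (4, 4, 9, 9): truth gives 0, best alternative gives 0.
(Remaining 250 profiles checked similarly; truth is weakly best in each.)
In every case the truthful bid is at least as good as any alternative, so it is a dominant strategy.

Yes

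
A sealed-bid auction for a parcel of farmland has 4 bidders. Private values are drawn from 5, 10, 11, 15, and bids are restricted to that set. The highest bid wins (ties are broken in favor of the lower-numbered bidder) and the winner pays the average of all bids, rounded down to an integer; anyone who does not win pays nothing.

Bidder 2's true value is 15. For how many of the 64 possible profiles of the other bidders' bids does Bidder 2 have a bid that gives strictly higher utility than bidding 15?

18

Others bid (5, 5, 5): truth gives 8; bid 10 gives 9 > 8. Violating.
Others bid (5, 5, 10): truth gives 7; bid 10 gives 8 > 7. Violating.
Others bid (5, 5, 11): truth gives 6; bid 11 gives 7 > 6. Violating.
Others bid (5, 10, 5): truth gives 7; bid 10 gives 8 > 7. Violating.
Others bid (5, 5, 15): truth gives 5; no alternative beats it.
Others bid (5, 10, 15): truth gives 4; no alternative beats it.
(Checking all 64 profiles: 18 have a profitable deviation, 46 do not.)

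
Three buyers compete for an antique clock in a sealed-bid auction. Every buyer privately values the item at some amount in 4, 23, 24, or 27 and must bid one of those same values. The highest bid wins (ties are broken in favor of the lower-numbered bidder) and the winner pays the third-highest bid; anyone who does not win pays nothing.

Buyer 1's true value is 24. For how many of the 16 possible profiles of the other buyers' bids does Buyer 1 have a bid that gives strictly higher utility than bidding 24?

Others bid (4, 27): truth gives 0; bid 27 gives 20 > 0. Violating.
Others bid (23, 27): truth gives 0; bid 27 gives 1 > 0. Violating.
Others bid (27, 4): truth gives 0; bid 27 gives 20 > 0. Violating.
Others bid (27, 23): truth gives 0; bid 27 gives 1 > 0. Violating.
Others bid (4, 4): truth gives 20; no alternative beats it.
Others bid (4, 23): truth gives 20; no alternative beats it.
(Checking all 16 profiles: 4 have a profitable deviation, 12 do not.)

4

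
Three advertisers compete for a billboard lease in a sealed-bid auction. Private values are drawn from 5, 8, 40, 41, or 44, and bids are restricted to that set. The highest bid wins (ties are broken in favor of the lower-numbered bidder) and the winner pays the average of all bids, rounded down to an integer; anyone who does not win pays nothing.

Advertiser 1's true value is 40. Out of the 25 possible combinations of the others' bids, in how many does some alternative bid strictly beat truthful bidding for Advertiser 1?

12

Others bid (5, 5): truth gives 24; bid 5 gives 35 > 24. Violating.
Others bid (5, 8): truth gives 23; bid 8 gives 33 > 23. Violating.
Others bid (5, 41): truth gives 0; bid 41 gives 11 > 0. Violating.
Others bid (5, 44): truth gives 0; bid 44 gives 9 > 0. Violating.
Others bid (5, 40): truth gives 12; no alternative beats it.
Others bid (8, 40): truth gives 11; no alternative beats it.
(Checking all 25 profiles: 12 have a profitable deviation, 13 do not.)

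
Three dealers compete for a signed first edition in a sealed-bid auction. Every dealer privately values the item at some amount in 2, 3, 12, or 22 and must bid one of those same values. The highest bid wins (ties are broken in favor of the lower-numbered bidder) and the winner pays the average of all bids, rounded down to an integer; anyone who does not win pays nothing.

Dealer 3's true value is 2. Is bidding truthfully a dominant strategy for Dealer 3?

Yes

Check each profile of the others' bids and compare truth against every alternative bid.
Others bid (2, 2): truth gives 0, best alternative gives 0.
Others bid (2, 3): truth gives 0, best alternative gives 0.
Others bid (2, 12): truth gives 0, best alternative gives 0.
Others bid (2, 22): truth gives 0, best alternative gives 0.
Others bid (3, 2): truth gives 0, best alternative gives 0.
Others bid (3, 3): truth gives 0, best alternative gives 0.
(Remaining 10 profiles checked similarly; truth is weakly best in each.)
In every case the truthful bid is at least as good as any alternative, so it is a dominant strategy.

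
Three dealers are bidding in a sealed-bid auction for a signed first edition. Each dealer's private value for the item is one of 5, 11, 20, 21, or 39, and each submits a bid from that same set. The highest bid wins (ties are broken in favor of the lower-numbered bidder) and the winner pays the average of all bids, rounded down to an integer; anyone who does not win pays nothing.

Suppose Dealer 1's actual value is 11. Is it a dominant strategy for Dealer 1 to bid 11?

No

Consider the case where Dealer 2 bids 5 and Dealer 3 bids 5.
Truthful bid 11: wins, pays 7, utility 11 - 7 = 4.
Bid 5 instead: wins, pays 5, utility 11 - 5 = 6.
Since 6 > 4, bidding 5 is strictly better here, so truthful bidding is not dominant.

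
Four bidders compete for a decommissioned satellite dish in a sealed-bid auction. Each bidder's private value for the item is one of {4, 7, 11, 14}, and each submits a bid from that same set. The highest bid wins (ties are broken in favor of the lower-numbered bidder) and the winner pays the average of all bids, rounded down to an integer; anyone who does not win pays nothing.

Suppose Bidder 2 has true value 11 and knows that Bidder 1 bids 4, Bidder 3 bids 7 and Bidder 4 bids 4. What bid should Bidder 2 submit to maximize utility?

7

Bid 4: loses, pays 0, utility 0.
Bid 7: wins, pays 5, utility 11 - 5 = 6.
Bid 11: wins, pays 6, utility 11 - 6 = 5.
Bid 14: wins, pays 7, utility 11 - 7 = 4.
The best choice is 7 with utility 6.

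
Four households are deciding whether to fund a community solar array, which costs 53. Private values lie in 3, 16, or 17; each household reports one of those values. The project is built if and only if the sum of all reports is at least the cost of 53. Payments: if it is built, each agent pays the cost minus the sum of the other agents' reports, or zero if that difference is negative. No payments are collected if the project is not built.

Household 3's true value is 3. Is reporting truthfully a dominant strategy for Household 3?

Check each profile of the others' reports and compare truth against every alternative report.
Others report (3, 17, 17): truth gives 0, best alternative gives -13.
Others report (17, 3, 17): truth gives 0, best alternative gives -13.
Others report (17, 17, 3): truth gives 0, best alternative gives -13.
Others report (16, 16, 16): truth gives 0, best alternative gives -2.
Others report (16, 16, 17): truth gives 0, best alternative gives -1.
Others report (16, 17, 16): truth gives 0, best alternative gives -1.
(Remaining 21 profiles checked similarly; truth is weakly best in each.)
In every case the truthful report is at least as good as any alternative, so it is a dominant strategy.

Yes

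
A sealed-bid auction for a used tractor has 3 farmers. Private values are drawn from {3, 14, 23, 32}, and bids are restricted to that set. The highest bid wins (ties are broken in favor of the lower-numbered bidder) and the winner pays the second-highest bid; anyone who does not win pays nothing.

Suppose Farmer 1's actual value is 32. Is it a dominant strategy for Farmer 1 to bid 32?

Check each profile of the others' bids and compare truth against every alternative bid.
Others bid (3, 3): truth gives 29, best alternative gives 29.
Others bid (3, 14): truth gives 18, best alternative gives 18.
Others bid (14, 3): truth gives 18, best alternative gives 18.
Others bid (14, 14): truth gives 18, best alternative gives 18.
Others bid (3, 23): truth gives 9, best alternative gives 9.
Others bid (14, 23): truth gives 9, best alternative gives 9.
(Remaining 10 profiles checked similarly; truth is weakly best in each.)
In every case the truthful bid is at least as good as any alternative, so it is a dominant strategy.

Yes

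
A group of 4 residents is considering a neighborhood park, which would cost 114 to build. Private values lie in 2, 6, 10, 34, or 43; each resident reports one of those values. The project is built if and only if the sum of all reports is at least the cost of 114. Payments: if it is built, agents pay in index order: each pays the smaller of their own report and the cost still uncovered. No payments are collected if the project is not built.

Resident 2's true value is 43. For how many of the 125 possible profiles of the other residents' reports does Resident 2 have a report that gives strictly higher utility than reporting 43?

Others report (2, 43, 43): truth gives 0; report 34 gives 9 > 0. Violating.
Others report (6, 34, 43): truth gives 0; report 34 gives 9 > 0. Violating.
Others report (6, 43, 34): truth gives 0; report 34 gives 9 > 0. Violating.
Others report (6, 43, 43): truth gives 0; report 34 gives 9 > 0. Violating.
Others report (2, 2, 2): truth gives 0; no alternative beats it.
Others report (2, 2, 6): truth gives 0; no alternative beats it.
(Checking all 125 profiles: 29 have a profitable deviation, 96 do not.)

29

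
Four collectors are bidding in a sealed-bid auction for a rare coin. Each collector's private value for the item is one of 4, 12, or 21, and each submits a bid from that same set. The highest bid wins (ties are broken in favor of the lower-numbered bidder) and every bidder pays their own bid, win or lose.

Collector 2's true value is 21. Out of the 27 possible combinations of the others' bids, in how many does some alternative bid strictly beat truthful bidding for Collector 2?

13

Others bid (4, 4, 4): truth gives 0; bid 12 gives 9 > 0. Violating.
Others bid (4, 4, 12): truth gives 0; bid 12 gives 9 > 0. Violating.
Others bid (4, 12, 4): truth gives 0; bid 12 gives 9 > 0. Violating.
Others bid (4, 12, 12): truth gives 0; bid 12 gives 9 > 0. Violating.
Others bid (4, 4, 21): truth gives 0; no alternative beats it.
Others bid (4, 12, 21): truth gives 0; no alternative beats it.
(Checking all 27 profiles: 13 have a profitable deviation, 14 do not.)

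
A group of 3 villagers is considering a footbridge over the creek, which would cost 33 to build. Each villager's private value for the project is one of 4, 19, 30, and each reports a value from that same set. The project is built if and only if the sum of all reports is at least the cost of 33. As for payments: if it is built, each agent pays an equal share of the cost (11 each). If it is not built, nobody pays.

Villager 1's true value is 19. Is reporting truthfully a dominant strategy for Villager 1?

Consider the case where Villager 2 reports 4 and Villager 3 reports 4.
Truthful report 19: project not built, utility 0.
Report 30 instead: project built, pays 11, utility 19 - 11 = 8.
Since 8 > 0, reporting 30 is strictly better here, so truthful reporting is not dominant.

No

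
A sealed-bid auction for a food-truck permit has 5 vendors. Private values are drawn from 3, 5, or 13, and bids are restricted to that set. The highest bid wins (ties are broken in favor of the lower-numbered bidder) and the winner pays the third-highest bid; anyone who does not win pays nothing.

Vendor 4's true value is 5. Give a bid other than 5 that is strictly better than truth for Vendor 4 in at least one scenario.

Suppose Vendor 1 bids 3, Vendor 2 bids 3, Vendor 3 bids 3 and Vendor 5 bids 13.
Bid 5: loses, pays 0, utility 0.
Bid 13: wins, pays 3, utility 5 - 3 = 2.
So bidding 13 beats truth here (2 > 0).

13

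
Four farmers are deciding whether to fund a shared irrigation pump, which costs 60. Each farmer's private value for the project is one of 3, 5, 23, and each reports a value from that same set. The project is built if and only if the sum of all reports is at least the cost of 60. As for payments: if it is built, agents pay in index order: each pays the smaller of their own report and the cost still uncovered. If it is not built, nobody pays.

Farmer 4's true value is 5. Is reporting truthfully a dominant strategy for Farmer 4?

Check each profile of the others' reports and compare truth against every alternative report.
Others report (23, 23, 23): truth gives 5, best alternative gives 5.
Others report (3, 3, 3): truth gives 0, best alternative gives 0.
Others report (3, 3, 5): truth gives 0, best alternative gives 0.
Others report (3, 3, 23): truth gives 0, best alternative gives 0.
Others report (3, 5, 3): truth gives 0, best alternative gives 0.
Others report (3, 5, 5): truth gives 0, best alternative gives 0.
(Remaining 21 profiles checked similarly; truth is weakly best in each.)
In every case the truthful report is at least as good as any alternative, so it is a dominant strategy.

Yes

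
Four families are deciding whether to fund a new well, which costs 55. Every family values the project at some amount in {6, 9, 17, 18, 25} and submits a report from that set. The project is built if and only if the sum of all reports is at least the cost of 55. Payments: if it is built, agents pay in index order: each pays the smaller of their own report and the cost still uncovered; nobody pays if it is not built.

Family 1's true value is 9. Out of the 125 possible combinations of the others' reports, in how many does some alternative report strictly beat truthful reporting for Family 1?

51

Others report (6, 18, 25): truth gives 0; report 6 gives 3 > 0. Violating.
Others report (6, 25, 18): truth gives 0; report 6 gives 3 > 0. Violating.
Others report (6, 25, 25): truth gives 0; report 6 gives 3 > 0. Violating.
Others report (9, 17, 25): truth gives 0; report 6 gives 3 > 0. Violating.
Others report (6, 6, 6): truth gives 0; no alternative beats it.
Others report (6, 6, 9): truth gives 0; no alternative beats it.
(Checking all 125 profiles: 51 have a profitable deviation, 74 do not.)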